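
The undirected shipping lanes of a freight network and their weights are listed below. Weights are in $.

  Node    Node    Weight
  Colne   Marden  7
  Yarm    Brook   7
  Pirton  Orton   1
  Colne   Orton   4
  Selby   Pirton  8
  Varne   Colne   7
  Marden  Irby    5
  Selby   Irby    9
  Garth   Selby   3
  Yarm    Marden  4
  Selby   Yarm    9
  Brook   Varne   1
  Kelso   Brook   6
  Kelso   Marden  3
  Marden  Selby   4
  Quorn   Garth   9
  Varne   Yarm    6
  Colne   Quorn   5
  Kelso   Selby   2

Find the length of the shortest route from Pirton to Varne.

$12

Compare a few routes:
Pirton - Orton - Colne - Varne: 1+4+7 = 12
Pirton - Selby - Kelso - Brook - Varne: 8+2+6+1 = 17
The minimum is $12 via Pirton - Orton - Colne - Varne.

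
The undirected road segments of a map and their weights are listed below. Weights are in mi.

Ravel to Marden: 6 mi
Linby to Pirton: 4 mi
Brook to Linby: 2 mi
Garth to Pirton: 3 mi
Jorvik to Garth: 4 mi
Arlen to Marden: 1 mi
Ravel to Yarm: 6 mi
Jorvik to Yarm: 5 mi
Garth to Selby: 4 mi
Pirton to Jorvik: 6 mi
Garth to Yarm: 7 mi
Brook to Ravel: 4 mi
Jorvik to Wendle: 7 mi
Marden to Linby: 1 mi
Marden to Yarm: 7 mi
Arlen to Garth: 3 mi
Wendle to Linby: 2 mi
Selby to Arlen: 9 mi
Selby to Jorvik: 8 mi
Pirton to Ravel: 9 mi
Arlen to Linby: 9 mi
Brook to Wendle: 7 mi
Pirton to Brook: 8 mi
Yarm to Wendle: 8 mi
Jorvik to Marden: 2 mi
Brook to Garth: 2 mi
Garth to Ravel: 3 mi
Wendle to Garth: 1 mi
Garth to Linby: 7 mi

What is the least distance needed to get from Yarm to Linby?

Settle nodes by increasing distance from Yarm:
Yarm: 0
Jorvik: 5  (via Yarm)
Ravel: 6  (via Yarm)
Marden: 7  (via Yarm)
Garth: 7  (via Yarm)
Wendle: 8  (via Yarm)
Arlen: 8  (via Marden)
Linby: 8  (via Marden)
Shortest route: Yarm → Marden → Linby = 8 mi.

8 mi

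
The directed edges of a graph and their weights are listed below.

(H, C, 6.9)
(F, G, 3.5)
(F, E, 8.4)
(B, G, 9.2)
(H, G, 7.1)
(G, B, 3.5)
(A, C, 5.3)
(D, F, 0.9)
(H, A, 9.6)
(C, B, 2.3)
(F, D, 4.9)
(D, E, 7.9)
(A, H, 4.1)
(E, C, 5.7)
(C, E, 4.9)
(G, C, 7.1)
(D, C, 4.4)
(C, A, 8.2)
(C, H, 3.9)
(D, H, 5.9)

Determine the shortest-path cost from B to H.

20.2

Enumerating some paths:
B–G–C–A–H: 9.2+7.1+8.2+4.1 = 28.6
B–G–C–H: 9.2+7.1+3.9 = 20.2
Cheapest is B–G–C–H at 20.2.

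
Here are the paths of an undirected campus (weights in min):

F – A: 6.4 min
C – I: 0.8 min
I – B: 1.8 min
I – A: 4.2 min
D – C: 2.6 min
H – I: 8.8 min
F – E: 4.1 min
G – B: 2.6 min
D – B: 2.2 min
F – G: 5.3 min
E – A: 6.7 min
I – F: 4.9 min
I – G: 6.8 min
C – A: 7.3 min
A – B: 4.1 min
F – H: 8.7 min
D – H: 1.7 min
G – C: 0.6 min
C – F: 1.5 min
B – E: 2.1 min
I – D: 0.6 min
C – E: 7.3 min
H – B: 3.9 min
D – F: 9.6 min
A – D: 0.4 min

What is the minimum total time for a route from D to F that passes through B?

Best D to B: D–B costing 2.2
Best B to F: B–I–C–F costing 4.1
Total via B: 2.2 + 4.1 = 6.3 min.

6.3 min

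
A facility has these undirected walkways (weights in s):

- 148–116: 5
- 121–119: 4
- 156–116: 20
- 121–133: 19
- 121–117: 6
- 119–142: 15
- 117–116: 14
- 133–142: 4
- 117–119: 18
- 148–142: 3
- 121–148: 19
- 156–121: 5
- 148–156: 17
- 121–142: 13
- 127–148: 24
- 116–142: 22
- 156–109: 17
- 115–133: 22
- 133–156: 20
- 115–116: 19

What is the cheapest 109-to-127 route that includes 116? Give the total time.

Shortest 109→116: 109–156–116 = 37
Best 116 to 127: 116–148–127 costing 29
Total via 116: 37 + 29 = 66 s.

66 s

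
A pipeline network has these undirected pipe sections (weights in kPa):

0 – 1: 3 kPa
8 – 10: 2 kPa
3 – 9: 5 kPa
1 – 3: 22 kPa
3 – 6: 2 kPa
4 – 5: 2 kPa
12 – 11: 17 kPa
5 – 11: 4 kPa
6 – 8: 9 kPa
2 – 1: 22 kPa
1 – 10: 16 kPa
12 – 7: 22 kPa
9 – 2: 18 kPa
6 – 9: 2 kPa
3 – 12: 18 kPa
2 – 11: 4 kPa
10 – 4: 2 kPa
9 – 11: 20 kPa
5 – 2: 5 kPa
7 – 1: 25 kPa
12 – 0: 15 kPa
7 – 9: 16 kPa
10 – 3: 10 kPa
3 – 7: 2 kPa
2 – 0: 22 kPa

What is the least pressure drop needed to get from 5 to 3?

14 kPa

Compare a few routes:
5–4–10–8–6–3: 2+2+2+9+2 = 17
5–4–10–8–6–9–3: 2+2+2+9+2+5 = 22
5–2–9–6–3: 5+18+2+2 = 27
5–4–10–3: 2+2+10 = 14
The minimum is 14 kPa via 5–4–10–3.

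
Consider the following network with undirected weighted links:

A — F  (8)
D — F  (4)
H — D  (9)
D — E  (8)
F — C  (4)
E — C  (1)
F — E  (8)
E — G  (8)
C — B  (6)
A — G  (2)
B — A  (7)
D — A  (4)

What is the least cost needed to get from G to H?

15

Enumerating some paths:
G → A → F → D → H: 2+8+4+9 = 23
G → E → D → H: 8+8+9 = 25
G → E → C → F → D → H: 8+1+4+4+9 = 26
G → A → D → H: 2+4+9 = 15
Cheapest is G → A → D → H at 15.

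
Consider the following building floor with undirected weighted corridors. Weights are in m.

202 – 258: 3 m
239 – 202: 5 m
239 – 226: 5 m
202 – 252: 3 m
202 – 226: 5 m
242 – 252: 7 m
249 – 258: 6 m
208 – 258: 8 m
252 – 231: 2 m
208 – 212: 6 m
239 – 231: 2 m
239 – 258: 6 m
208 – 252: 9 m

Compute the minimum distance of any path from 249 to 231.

14 m

Enumerating some paths:
249 - 258 - 202 - 226 - 239 - 231: 6+3+5+5+2 = 21
249 - 258 - 239 - 202 - 252 - 231: 6+6+5+3+2 = 22
249 - 258 - 239 - 231: 6+6+2 = 14
249 - 258 - 202 - 239 - 231: 6+3+5+2 = 16
The minimum is 14 m via 249 - 258 - 239 - 231.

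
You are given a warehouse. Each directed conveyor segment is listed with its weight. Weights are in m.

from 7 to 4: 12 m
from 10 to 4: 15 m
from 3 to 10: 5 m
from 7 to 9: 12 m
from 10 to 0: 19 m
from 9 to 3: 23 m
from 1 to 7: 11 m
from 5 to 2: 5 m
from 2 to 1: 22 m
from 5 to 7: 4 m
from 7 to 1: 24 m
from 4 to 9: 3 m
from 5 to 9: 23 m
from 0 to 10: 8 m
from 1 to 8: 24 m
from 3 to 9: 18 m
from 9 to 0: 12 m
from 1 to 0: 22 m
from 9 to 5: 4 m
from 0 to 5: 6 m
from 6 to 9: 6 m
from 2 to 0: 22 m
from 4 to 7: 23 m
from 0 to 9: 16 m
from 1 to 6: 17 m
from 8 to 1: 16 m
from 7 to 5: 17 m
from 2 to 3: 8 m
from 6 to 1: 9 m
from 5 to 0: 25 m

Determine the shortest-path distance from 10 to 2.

Compare a few routes:
10 → 0 → 9 → 5 → 2: 19+16+4+5 = 44
10 → 0 → 5 → 2: 19+6+5 = 30
10 → 4 → 9 → 5 → 2: 15+3+4+5 = 27
10 → 4 → 9 → 0 → 5 → 2: 15+3+12+6+5 = 41
The minimum is 27 m via 10 → 4 → 9 → 5 → 2.

27 m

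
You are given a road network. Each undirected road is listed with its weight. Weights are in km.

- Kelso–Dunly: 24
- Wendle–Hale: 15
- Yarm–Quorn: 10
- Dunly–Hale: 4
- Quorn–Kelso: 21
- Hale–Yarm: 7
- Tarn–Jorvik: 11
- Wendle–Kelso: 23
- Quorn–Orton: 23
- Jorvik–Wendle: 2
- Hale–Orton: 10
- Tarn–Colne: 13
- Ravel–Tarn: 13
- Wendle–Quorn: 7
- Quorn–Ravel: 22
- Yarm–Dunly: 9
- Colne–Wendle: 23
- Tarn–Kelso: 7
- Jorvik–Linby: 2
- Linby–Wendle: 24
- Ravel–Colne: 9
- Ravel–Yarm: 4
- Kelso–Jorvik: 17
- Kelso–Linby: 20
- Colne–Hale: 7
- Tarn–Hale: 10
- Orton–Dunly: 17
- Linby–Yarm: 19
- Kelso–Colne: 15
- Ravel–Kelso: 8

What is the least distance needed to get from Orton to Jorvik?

27 km

Settle nodes by increasing distance from Orton:
Orton: 0
Hale: 10  (via Orton)
Dunly: 14  (via Hale)
Colne: 17  (via Hale)
Yarm: 17  (via Hale)
Tarn: 20  (via Hale)
Ravel: 21  (via Yarm)
Quorn: 23  (via Orton)
Wendle: 25  (via Hale)
Jorvik: 27  (via Wendle)
Shortest route: Orton → Hale → Wendle → Jorvik = 27 km.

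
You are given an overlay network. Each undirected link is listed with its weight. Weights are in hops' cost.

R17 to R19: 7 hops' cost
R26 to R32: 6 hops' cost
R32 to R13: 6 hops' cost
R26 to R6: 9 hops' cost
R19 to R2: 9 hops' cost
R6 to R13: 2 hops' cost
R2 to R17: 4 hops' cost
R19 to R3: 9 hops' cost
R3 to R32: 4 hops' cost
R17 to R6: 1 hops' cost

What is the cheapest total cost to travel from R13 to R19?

10 hops' cost

Enumerating some paths:
R13 - R6 - R17 - R2 - R19: 2+1+4+9 = 16
R13 - R6 - R17 - R19: 2+1+7 = 10
Cheapest is R13 - R6 - R17 - R19 at 10 hops' cost.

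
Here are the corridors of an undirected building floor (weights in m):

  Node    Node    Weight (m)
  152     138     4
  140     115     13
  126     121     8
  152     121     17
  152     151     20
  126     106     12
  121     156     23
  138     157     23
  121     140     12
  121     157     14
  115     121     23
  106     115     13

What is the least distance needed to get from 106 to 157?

Candidate routes:
106 - 115 - 140 - 121 - 157: 13+13+12+14 = 52
106 - 126 - 121 - 152 - 138 - 157: 12+8+17+4+23 = 64
106 - 126 - 121 - 157: 12+8+14 = 34
106 - 115 - 121 - 157: 13+23+14 = 50
Cheapest is 106 - 126 - 121 - 157 at 34 m.

34 m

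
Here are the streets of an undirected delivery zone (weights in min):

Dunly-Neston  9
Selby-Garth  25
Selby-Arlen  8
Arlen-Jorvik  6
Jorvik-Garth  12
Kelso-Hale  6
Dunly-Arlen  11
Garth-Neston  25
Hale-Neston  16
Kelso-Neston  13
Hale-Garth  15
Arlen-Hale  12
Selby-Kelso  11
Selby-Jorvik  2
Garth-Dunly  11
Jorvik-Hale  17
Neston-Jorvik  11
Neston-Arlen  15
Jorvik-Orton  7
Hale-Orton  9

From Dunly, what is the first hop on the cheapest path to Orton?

Arlen

Compare a few routes:
Dunly → Arlen → Jorvik → Orton: 11+6+7 = 24
Dunly → Neston → Jorvik → Orton: 9+11+7 = 27
The minimum is 24 min via Dunly → Arlen → Jorvik → Orton.
So from Dunly the first move is to Arlen.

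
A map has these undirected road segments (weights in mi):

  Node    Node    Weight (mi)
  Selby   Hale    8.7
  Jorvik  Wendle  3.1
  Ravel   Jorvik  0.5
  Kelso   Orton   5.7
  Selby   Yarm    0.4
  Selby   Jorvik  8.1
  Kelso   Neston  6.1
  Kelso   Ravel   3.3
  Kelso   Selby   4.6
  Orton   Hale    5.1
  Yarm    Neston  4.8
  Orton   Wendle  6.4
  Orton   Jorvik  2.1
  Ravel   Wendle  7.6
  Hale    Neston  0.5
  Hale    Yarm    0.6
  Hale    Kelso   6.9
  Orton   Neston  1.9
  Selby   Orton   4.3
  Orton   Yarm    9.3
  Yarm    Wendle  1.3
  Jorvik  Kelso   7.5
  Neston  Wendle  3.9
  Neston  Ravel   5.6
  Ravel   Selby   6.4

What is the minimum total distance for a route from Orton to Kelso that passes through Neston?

Shortest Orton→Neston: Orton → Neston = 1.9
Shortest Neston→Kelso: Neston → Kelso = 6.1
Total via Neston: 1.9 + 6.1 = 8 mi.

8 mi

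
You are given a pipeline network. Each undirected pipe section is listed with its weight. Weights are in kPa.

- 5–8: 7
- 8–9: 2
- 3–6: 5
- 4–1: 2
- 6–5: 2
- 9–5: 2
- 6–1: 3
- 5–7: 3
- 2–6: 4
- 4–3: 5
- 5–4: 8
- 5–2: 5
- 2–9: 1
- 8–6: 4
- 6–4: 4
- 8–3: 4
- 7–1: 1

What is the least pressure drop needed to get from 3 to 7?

8 kPa

Enumerating some paths:
3 → 6 → 1 → 7: 5+3+1 = 9
3 → 4 → 1 → 7: 5+2+1 = 8
The minimum is 8 kPa via 3 → 4 → 1 → 7.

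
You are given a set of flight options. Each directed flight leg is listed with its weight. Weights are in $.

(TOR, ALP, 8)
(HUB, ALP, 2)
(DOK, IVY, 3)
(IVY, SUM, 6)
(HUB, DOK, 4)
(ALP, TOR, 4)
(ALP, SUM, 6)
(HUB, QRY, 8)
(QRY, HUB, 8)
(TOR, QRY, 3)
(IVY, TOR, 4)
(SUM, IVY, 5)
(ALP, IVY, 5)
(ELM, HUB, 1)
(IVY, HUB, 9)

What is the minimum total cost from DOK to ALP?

Candidate routes:
DOK → IVY → TOR → ALP: 3+4+8 = 15
DOK → IVY → HUB → ALP: 3+9+2 = 14
DOK → IVY → TOR → QRY → HUB → ALP: 3+4+3+8+2 = 20
Cheapest is DOK → IVY → HUB → ALP at $14.

$14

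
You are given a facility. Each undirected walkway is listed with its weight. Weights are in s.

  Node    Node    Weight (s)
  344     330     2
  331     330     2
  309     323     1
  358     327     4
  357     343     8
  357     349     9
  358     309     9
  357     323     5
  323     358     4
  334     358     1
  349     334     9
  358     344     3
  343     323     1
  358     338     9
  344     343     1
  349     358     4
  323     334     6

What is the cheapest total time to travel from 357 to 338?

Settle nodes by increasing distance from 357:
357: 0
323: 5  (via 357)
309: 6  (via 323)
343: 6  (via 323)
344: 7  (via 343)
358: 9  (via 323)
330: 9  (via 344)
349: 9  (via 357)
334: 10  (via 358)
331: 11  (via 330)
327: 13  (via 358)
338: 18  (via 358)
Shortest route: 357 → 323 → 358 → 338 = 18 s.

18 s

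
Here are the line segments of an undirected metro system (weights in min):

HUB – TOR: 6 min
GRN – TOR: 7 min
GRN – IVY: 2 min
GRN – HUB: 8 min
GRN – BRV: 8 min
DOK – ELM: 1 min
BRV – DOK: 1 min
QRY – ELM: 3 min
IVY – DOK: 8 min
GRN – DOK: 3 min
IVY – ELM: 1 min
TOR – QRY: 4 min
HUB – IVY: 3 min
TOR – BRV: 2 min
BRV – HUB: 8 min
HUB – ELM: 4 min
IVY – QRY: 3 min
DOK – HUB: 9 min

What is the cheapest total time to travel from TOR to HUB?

6 min

Running Dijkstra from TOR:
TOR: 0
BRV: 2  (via TOR)
DOK: 3  (via BRV)
ELM: 4  (via DOK)
QRY: 4  (via TOR)
IVY: 5  (via ELM)
GRN: 6  (via DOK)
HUB: 6  (via TOR)
Shortest route: TOR–HUB = 6 min.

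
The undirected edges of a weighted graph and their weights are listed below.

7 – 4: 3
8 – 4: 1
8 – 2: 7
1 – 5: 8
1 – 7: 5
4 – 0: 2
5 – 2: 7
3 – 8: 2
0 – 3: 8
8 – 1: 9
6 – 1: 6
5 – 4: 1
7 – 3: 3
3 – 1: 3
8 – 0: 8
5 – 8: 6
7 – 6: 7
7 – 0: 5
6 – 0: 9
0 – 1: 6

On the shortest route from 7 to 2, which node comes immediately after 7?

4

Compare a few routes:
7–3–8–4–5–2: 3+2+1+1+7 = 14
7–0–4–8–2: 5+2+1+7 = 15
7–3–8–2: 3+2+7 = 12
7–4–5–2: 3+1+7 = 11
Cheapest is 7–4–5–2 at 11.
So from 7 the first move is to 4.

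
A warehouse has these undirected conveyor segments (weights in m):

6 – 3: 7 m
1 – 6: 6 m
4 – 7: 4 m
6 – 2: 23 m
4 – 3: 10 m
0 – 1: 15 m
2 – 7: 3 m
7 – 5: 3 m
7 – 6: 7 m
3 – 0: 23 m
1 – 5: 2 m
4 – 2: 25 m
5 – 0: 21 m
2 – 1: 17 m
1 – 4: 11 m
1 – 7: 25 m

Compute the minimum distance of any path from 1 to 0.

15 m

Running Dijkstra from 1:
1: 0
5: 2  (via 1)
7: 5  (via 5)
6: 6  (via 1)
2: 8  (via 7)
4: 9  (via 7)
3: 13  (via 6)
0: 15  (via 1)
Shortest route: 1–0 = 15 m.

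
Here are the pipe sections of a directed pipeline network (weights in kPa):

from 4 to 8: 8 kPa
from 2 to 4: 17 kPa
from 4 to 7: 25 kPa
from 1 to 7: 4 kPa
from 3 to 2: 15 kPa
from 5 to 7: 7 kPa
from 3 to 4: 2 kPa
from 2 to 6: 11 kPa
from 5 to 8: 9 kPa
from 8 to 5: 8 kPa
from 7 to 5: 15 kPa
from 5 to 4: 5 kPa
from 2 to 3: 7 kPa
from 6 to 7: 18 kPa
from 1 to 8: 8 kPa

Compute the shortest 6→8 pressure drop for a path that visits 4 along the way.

46 kPa

Best 6 to 4: 6–7–5–4 costing 38
Best 4 to 8: 4–8 costing 8
Total via 4: 38 + 8 = 46 kPa.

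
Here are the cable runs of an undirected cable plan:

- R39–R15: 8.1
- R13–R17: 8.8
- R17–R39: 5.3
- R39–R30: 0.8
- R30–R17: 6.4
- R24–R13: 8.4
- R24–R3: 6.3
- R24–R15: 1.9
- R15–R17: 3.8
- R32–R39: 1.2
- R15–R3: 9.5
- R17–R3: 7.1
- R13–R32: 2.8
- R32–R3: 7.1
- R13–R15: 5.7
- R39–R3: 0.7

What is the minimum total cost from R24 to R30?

7.8

Candidate routes:
R24 - R3 - R39 - R30: 6.3+0.7+0.8 = 7.8
R24 - R15 - R17 - R39 - R30: 1.9+3.8+5.3+0.8 = 11.8
R24 - R15 - R39 - R30: 1.9+8.1+0.8 = 10.8
R24 - R15 - R17 - R30: 1.9+3.8+6.4 = 12.1
The minimum is 7.8 via R24 - R3 - R39 - R30.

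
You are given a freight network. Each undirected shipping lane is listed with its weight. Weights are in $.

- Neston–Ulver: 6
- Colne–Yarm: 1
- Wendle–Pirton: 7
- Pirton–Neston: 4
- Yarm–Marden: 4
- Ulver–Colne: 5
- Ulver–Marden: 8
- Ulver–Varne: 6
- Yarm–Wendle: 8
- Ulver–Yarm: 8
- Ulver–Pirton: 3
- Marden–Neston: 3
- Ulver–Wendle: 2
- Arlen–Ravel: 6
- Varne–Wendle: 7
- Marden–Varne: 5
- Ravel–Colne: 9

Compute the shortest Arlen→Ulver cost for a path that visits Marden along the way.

Best Arlen to Marden: Arlen–Ravel–Colne–Yarm–Marden costing 20
Shortest Marden→Ulver: Marden–Ulver = 8
Total via Marden: 20 + 8 = $28.

$28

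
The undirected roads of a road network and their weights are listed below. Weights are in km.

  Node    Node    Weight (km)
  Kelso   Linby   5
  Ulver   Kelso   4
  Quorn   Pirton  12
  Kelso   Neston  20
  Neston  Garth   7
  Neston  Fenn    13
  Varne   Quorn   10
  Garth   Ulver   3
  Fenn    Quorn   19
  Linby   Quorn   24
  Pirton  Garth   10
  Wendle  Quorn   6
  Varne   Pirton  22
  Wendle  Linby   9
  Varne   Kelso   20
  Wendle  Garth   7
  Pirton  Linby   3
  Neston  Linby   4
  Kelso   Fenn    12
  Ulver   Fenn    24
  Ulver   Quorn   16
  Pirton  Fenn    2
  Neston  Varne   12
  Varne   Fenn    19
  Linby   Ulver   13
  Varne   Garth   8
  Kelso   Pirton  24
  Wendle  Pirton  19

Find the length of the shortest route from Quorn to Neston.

19 km

Running Dijkstra from Quorn:
Quorn: 0
Wendle: 6  (via Quorn)
Varne: 10  (via Quorn)
Pirton: 12  (via Quorn)
Garth: 13  (via Wendle)
Fenn: 14  (via Pirton)
Linby: 15  (via Wendle)
Ulver: 16  (via Quorn)
Neston: 19  (via Linby)
Shortest route: Quorn–Wendle–Linby–Neston = 19 km.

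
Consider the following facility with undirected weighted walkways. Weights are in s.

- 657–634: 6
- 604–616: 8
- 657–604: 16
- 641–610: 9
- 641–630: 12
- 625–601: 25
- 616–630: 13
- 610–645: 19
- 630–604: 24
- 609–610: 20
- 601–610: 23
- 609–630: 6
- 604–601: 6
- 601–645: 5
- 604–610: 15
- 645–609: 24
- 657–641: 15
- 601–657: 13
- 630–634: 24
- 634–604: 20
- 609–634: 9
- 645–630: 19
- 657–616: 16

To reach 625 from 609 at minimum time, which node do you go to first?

Enumerating some paths:
609 - 645 - 601 - 625: 24+5+25 = 54
609 - 630 - 645 - 601 - 625: 6+19+5+25 = 55
609 - 634 - 657 - 601 - 625: 9+6+13+25 = 53
The minimum is 53 s via 609 - 634 - 657 - 601 - 625.
So from 609 the first move is to 634.

634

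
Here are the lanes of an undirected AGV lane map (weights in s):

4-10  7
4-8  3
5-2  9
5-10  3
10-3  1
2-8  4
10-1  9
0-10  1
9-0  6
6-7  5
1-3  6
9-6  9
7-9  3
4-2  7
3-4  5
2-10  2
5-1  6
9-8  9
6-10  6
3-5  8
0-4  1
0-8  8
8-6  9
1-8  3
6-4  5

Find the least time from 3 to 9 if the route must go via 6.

15 s

Shortest 3→6: 3–10–6 = 7
Shortest 6→9: 6–7–9 = 8
Total via 6: 7 + 8 = 15 s.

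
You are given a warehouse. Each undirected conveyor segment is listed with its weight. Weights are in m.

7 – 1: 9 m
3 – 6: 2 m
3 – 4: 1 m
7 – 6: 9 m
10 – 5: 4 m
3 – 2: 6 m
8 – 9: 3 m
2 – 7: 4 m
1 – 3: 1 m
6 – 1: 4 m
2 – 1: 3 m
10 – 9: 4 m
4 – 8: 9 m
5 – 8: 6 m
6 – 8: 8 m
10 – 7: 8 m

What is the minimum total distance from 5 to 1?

17 m

Enumerating some paths:
5 → 10 → 7 → 2 → 1: 4+8+4+3 = 19
5 → 8 → 6 → 1: 6+8+4 = 18
5 → 8 → 6 → 3 → 1: 6+8+2+1 = 17
Cheapest is 5 → 8 → 6 → 3 → 1 at 17 m.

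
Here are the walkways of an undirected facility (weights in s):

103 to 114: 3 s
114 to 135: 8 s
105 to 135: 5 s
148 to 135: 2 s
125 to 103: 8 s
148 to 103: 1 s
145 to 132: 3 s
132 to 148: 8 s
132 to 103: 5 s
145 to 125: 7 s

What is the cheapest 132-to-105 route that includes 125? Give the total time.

Best 132 to 125: 132–145–125 costing 10
Best 125 to 105: 125–103–148–135–105 costing 16
Total via 125: 10 + 16 = 26 s.

26 s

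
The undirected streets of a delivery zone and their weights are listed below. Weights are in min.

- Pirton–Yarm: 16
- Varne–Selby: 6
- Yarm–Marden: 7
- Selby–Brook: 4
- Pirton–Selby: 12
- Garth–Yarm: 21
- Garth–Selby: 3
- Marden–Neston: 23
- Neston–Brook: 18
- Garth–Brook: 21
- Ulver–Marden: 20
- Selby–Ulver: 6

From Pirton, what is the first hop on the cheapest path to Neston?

Selby

Enumerating some paths:
Pirton → Selby → Brook → Neston: 12+4+18 = 34
Pirton → Selby → Ulver → Marden → Neston: 12+6+20+23 = 61
Pirton → Yarm → Marden → Neston: 16+7+23 = 46
Pirton → Selby → Garth → Brook → Neston: 12+3+21+18 = 54
Cheapest is Pirton → Selby → Brook → Neston at 34 min.
So from Pirton the first move is to Selby.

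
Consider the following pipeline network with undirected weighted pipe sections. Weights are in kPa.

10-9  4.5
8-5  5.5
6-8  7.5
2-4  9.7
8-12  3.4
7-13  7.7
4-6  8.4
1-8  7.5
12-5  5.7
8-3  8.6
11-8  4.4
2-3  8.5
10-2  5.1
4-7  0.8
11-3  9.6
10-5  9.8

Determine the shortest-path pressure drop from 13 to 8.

24.4 kPa

Enumerating some paths:
13 - 7 - 4 - 2 - 10 - 5 - 8: 7.7+0.8+9.7+5.1+9.8+5.5 = 38.6
13 - 7 - 4 - 6 - 8: 7.7+0.8+8.4+7.5 = 24.4
13 - 7 - 4 - 2 - 3 - 8: 7.7+0.8+9.7+8.5+8.6 = 35.3
The minimum is 24.4 kPa via 13 - 7 - 4 - 6 - 8.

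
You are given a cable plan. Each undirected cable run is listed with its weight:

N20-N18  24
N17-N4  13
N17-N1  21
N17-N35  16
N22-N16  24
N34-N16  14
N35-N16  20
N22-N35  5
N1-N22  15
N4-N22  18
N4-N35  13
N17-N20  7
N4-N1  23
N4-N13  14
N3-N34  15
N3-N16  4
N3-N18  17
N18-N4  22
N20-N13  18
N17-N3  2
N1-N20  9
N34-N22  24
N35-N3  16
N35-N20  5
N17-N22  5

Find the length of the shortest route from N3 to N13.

27

Shortest distances from N3:
N3: 0
N17: 2  (via N3)
N16: 4  (via N3)
N22: 7  (via N17)
N20: 9  (via N17)
N35: 12  (via N22)
N4: 15  (via N17)
N34: 15  (via N3)
N18: 17  (via N3)
N1: 18  (via N20)
N13: 27  (via N20)
Shortest route: N3 → N17 → N20 → N13 = 27.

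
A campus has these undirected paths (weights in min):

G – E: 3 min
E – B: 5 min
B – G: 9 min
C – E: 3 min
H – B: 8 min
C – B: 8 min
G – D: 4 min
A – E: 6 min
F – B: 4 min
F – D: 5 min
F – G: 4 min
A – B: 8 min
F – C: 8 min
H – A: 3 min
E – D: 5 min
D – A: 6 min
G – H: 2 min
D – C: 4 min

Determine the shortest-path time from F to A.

Shortest distances from F:
F: 0
B: 4  (via F)
G: 4  (via F)
D: 5  (via F)
H: 6  (via G)
E: 7  (via G)
C: 8  (via F)
A: 9  (via H)
Shortest route: F → G → H → A = 9 min.

9 min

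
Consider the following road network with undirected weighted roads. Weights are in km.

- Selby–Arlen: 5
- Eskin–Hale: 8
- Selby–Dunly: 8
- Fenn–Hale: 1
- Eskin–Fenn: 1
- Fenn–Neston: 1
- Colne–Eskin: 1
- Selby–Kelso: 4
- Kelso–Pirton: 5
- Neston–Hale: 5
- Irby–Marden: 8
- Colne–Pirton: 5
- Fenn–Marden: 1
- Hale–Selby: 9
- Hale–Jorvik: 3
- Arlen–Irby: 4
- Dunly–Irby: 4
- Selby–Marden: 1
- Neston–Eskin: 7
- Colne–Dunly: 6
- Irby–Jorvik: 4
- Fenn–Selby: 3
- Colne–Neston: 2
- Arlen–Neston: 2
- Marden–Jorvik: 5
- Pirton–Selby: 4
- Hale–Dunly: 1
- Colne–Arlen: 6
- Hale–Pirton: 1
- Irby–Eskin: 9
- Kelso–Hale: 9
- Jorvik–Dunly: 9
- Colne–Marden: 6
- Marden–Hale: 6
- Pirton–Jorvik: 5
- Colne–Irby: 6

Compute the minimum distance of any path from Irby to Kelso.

Enumerating some paths:
Irby–Dunly–Hale–Fenn–Marden–Selby–Kelso: 4+1+1+1+1+4 = 12
Irby–Dunly–Hale–Pirton–Kelso: 4+1+1+5 = 11
The minimum is 11 km via Irby–Dunly–Hale–Pirton–Kelso.

11 km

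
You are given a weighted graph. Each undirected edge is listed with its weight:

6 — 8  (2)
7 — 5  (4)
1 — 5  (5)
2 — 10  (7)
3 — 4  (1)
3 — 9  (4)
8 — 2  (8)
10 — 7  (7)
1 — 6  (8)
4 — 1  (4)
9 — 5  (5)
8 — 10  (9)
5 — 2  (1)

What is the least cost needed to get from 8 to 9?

Shortest distances from 8:
8: 0
6: 2  (via 8)
2: 8  (via 8)
5: 9  (via 2)
10: 9  (via 8)
1: 10  (via 6)
7: 13  (via 5)
4: 14  (via 1)
9: 14  (via 5)
Shortest route: 8 → 2 → 5 → 9 = 14.

14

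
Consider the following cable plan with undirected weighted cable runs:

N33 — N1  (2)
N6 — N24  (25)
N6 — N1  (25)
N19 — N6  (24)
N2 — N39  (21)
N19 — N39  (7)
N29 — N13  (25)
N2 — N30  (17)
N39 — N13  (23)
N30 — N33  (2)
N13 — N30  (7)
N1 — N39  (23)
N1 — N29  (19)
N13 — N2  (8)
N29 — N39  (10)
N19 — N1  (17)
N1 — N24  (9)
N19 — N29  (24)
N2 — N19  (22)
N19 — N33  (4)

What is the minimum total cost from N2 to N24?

28

Enumerating some paths:
N2 - N39 - N19 - N33 - N1 - N24: 21+7+4+2+9 = 43
N2 - N13 - N30 - N33 - N1 - N24: 8+7+2+2+9 = 28
N2 - N30 - N33 - N1 - N24: 17+2+2+9 = 30
N2 - N19 - N33 - N1 - N24: 22+4+2+9 = 37
Cheapest is N2 - N13 - N30 - N33 - N1 - N24 at 28.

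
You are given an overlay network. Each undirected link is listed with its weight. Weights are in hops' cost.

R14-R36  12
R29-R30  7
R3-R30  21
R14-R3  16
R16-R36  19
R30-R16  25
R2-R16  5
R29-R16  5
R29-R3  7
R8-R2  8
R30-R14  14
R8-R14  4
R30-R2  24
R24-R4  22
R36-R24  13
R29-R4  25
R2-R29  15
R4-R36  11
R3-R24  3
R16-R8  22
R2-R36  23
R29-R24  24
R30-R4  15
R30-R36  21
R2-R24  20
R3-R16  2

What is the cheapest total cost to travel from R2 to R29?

Candidate routes:
R2–R16–R29: 5+5 = 10
R2–R16–R3–R29: 5+2+7 = 14
Cheapest is R2–R16–R29 at 10 hops' cost.

10 hops' cost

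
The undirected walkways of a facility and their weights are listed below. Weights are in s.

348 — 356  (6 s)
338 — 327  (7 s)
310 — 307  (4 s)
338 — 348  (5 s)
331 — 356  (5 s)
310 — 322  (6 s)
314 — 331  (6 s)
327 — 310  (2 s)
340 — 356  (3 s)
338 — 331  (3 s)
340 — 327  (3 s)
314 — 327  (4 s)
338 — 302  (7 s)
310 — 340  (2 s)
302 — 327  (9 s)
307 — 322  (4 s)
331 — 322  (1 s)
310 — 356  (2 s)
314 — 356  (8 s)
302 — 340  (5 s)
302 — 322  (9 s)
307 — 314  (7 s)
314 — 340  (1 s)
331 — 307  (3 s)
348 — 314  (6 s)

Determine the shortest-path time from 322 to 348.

9 s

Compare a few routes:
322–331–314–348: 1+6+6 = 13
322–310–356–348: 6+2+6 = 14
322–331–338–348: 1+3+5 = 9
322–331–356–348: 1+5+6 = 12
Cheapest is 322–331–338–348 at 9 s.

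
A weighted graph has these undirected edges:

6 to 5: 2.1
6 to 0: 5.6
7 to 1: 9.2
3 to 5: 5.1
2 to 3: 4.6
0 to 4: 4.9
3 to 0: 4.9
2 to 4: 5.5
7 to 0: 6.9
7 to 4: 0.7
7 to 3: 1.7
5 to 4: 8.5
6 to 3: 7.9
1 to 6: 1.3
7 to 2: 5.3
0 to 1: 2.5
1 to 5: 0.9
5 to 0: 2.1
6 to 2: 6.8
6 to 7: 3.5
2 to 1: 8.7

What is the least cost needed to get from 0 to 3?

Compare a few routes:
0 - 1 - 5 - 3: 2.5+0.9+5.1 = 8.5
0 - 4 - 7 - 3: 4.9+0.7+1.7 = 7.3
0 - 5 - 3: 2.1+5.1 = 7.2
0 - 3: 4.9 = 4.9
The minimum is 4.9 via 0 - 3.

4.9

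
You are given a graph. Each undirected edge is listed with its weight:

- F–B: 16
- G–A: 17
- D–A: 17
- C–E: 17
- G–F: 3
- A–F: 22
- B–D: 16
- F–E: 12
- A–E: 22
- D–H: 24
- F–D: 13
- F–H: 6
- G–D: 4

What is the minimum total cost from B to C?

Candidate routes:
B → D → A → E → C: 16+17+22+17 = 72
B → F → E → C: 16+12+17 = 45
B → D → F → E → C: 16+13+12+17 = 58
B → D → G → F → E → C: 16+4+3+12+17 = 52
The minimum is 45 via B → F → E → C.

45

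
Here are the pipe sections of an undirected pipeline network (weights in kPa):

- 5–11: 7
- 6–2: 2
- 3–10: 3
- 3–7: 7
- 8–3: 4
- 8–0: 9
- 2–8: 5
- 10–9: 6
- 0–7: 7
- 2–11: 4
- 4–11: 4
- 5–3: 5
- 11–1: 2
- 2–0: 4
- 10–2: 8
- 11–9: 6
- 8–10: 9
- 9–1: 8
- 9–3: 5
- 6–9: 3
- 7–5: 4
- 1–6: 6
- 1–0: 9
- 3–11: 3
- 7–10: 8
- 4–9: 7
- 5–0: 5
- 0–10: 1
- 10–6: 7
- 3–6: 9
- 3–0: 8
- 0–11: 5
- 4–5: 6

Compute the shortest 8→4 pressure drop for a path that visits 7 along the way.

Best 8 to 7: 8–3–7 costing 11
Best 7 to 4: 7–5–4 costing 10
Total via 7: 11 + 10 = 21 kPa.

21 kPa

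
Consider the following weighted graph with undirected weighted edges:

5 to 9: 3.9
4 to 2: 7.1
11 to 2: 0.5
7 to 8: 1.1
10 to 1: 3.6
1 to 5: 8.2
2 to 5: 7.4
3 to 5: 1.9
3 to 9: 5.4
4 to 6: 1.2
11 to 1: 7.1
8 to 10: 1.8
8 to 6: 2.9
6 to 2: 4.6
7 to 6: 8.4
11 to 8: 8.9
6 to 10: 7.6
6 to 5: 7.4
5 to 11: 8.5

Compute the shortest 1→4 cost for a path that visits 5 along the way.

Shortest 1→5: 1–5 = 8.2
Shortest 5→4: 5–6–4 = 8.6
Total via 5: 8.2 + 8.6 = 16.8.

16.8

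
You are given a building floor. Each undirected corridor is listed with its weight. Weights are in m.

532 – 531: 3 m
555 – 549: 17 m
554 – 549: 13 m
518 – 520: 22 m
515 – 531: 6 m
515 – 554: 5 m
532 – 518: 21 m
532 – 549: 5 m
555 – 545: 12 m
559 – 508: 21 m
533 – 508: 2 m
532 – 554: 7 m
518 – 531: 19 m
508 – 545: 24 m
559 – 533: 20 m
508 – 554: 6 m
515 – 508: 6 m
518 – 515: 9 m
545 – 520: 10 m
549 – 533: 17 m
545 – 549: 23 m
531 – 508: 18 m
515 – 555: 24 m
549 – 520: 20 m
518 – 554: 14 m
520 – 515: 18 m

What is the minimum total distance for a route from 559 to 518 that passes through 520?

Best 559 to 520: 559–508–515–520 costing 45
Shortest 520→518: 520–518 = 22
Total via 520: 45 + 22 = 67 m.

67 m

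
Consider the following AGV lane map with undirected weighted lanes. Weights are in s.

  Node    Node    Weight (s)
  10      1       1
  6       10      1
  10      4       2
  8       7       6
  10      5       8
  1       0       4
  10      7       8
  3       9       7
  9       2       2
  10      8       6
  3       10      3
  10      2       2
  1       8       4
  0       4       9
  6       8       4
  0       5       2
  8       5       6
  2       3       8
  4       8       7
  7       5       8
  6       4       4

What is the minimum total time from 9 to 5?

Compare a few routes:
9 → 2 → 10 → 5: 2+2+8 = 12
9 → 2 → 10 → 6 → 8 → 5: 2+2+1+4+6 = 15
9 → 2 → 10 → 1 → 0 → 5: 2+2+1+4+2 = 11
The minimum is 11 s via 9 → 2 → 10 → 1 → 0 → 5.

11 s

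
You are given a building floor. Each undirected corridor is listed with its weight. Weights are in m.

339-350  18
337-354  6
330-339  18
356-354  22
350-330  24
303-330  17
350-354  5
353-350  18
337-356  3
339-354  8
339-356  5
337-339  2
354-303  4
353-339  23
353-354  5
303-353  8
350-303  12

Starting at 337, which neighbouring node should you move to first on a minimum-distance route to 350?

Enumerating some paths:
337 - 339 - 350: 2+18 = 20
337 - 339 - 354 - 350: 2+8+5 = 15
337 - 354 - 350: 6+5 = 11
Cheapest is 337 - 354 - 350 at 11 m.
So from 337 the first move is to 354.

354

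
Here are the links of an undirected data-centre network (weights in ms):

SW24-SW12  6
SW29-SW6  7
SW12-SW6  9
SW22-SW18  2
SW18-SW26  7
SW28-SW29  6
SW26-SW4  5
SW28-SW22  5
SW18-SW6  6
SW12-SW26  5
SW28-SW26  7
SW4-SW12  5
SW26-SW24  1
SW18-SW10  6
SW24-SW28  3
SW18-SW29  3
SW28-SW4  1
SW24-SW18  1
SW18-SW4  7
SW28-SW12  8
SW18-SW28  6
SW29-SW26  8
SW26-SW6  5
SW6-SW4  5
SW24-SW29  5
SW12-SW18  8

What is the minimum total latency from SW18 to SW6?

6 ms

Settle nodes by increasing distance from SW18:
SW18: 0
SW24: 1  (via SW18)
SW26: 2  (via SW24)
SW22: 2  (via SW18)
SW29: 3  (via SW18)
SW28: 4  (via SW24)
SW4: 5  (via SW28)
SW6: 6  (via SW18)
Shortest route: SW18–SW6 = 6 ms.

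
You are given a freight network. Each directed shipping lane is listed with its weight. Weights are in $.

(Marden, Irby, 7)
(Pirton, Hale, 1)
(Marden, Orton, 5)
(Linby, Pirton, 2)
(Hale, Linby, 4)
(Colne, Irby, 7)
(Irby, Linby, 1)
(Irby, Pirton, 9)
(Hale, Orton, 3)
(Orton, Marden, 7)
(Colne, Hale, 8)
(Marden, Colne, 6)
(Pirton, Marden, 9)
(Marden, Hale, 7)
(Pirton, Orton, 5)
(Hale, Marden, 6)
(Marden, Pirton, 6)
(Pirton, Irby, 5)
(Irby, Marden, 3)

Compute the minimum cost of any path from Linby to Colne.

Settle nodes by increasing distance from Linby:
Linby: 0
Pirton: 2  (via Linby)
Hale: 3  (via Pirton)
Orton: 6  (via Hale)
Irby: 7  (via Pirton)
Marden: 9  (via Hale)
Colne: 15  (via Marden)
Shortest route: Linby–Pirton–Hale–Marden–Colne = $15.

$15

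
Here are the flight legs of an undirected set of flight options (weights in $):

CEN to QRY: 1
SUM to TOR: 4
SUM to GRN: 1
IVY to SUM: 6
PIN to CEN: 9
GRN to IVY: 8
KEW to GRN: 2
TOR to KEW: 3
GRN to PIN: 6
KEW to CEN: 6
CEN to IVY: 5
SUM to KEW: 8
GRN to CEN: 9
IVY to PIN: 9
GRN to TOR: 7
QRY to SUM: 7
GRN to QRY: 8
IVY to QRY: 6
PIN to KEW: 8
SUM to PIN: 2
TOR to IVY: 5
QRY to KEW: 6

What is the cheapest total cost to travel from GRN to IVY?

Enumerating some paths:
GRN–SUM–TOR–IVY: 1+4+5 = 10
GRN–KEW–TOR–IVY: 2+3+5 = 10
GRN–IVY: 8 = 8
GRN–SUM–IVY: 1+6 = 7
The minimum is $7 via GRN–SUM–IVY.

$7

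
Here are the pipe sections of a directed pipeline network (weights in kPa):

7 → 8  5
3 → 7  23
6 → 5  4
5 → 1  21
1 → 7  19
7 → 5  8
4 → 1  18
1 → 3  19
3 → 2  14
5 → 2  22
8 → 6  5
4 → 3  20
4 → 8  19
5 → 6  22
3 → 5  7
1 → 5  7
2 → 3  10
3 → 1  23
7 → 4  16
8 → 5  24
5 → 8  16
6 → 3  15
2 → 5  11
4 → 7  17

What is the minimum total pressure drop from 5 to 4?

56 kPa

Shortest distances from 5:
5: 0
8: 16  (via 5)
1: 21  (via 5)
6: 21  (via 8)
2: 22  (via 5)
3: 32  (via 2)
7: 40  (via 1)
4: 56  (via 7)
Shortest route: 5 → 1 → 7 → 4 = 56 kPa.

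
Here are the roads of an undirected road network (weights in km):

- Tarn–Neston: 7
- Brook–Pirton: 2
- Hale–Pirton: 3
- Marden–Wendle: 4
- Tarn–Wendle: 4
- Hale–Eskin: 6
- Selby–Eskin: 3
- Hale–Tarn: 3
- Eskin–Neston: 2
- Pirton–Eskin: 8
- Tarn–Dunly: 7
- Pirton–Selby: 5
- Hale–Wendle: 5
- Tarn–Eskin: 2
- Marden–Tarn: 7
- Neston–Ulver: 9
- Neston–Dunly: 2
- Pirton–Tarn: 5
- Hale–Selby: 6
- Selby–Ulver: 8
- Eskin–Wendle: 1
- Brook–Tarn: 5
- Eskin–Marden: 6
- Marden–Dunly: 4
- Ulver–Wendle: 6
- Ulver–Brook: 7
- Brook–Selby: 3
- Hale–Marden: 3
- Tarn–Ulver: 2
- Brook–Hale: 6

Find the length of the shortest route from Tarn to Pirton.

Settle nodes by increasing distance from Tarn:
Tarn: 0
Eskin: 2  (via Tarn)
Ulver: 2  (via Tarn)
Hale: 3  (via Tarn)
Wendle: 3  (via Eskin)
Neston: 4  (via Eskin)
Selby: 5  (via Eskin)
Pirton: 5  (via Tarn)
Shortest route: Tarn–Pirton = 5 km.

5 km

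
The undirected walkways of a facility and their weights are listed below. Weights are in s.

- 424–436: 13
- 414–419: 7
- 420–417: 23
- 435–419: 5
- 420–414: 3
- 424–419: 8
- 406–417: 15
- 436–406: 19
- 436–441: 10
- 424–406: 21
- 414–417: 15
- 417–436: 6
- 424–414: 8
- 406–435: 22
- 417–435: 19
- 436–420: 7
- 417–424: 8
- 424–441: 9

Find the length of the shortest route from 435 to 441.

Compare a few routes:
435–419–424–441: 5+8+9 = 22
435–419–414–424–441: 5+7+8+9 = 29
The minimum is 22 s via 435–419–424–441.

22 s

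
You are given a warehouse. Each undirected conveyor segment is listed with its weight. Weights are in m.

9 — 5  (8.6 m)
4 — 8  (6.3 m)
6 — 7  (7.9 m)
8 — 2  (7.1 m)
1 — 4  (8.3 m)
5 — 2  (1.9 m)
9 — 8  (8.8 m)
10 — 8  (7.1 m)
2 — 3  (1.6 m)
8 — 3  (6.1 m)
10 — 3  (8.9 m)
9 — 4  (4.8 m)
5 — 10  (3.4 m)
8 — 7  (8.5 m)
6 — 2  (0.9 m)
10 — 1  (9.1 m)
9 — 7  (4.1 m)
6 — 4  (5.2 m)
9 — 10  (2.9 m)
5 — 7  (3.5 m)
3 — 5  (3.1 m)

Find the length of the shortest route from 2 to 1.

14.4 m

Running Dijkstra from 2:
2: 0
6: 0.9  (via 2)
3: 1.6  (via 2)
5: 1.9  (via 2)
10: 5.3  (via 5)
7: 5.4  (via 5)
4: 6.1  (via 6)
8: 7.1  (via 2)
9: 8.2  (via 10)
1: 14.4  (via 10)
Shortest route: 2–5–10–1 = 14.4 m.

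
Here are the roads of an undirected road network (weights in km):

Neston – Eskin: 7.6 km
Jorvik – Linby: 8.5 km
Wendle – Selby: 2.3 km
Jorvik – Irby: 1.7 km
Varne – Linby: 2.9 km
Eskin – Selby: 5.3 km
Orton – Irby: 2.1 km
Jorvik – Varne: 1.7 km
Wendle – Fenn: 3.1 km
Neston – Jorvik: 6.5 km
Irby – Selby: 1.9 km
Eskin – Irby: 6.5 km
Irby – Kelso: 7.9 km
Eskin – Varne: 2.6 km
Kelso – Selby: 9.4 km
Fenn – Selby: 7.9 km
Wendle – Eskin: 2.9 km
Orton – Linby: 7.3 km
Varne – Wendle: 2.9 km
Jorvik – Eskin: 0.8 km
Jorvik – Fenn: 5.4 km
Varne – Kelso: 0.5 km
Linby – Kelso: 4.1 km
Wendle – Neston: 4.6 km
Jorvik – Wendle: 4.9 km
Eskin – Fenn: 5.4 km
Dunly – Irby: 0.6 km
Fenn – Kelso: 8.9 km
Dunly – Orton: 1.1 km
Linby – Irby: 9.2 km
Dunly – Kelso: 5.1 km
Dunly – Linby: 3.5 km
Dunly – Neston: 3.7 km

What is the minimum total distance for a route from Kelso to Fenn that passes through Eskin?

8.4 km

Shortest Kelso→Eskin: Kelso → Varne → Jorvik → Eskin = 3
Shortest Eskin→Fenn: Eskin → Fenn = 5.4
Total via Eskin: 3 + 5.4 = 8.4 km.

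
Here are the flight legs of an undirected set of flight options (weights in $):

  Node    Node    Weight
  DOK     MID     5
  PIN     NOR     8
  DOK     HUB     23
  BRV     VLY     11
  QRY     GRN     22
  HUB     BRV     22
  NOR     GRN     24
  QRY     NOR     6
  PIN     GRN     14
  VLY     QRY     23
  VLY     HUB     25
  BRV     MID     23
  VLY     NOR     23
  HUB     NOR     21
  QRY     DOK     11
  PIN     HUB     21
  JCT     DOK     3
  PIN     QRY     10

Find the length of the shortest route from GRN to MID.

$38

Compare a few routes:
GRN → QRY → DOK → MID: 22+11+5 = 38
GRN → PIN → QRY → DOK → MID: 14+10+11+5 = 40
GRN → PIN → NOR → QRY → DOK → MID: 14+8+6+11+5 = 44
Cheapest is GRN → QRY → DOK → MID at $38.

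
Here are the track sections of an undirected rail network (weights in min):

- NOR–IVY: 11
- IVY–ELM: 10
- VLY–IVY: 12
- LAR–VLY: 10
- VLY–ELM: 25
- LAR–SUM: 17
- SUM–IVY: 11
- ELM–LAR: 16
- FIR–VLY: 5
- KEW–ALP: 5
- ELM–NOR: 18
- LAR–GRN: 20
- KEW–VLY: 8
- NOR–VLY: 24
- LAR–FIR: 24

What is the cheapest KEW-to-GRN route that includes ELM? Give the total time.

Best KEW to ELM: KEW–VLY–IVY–ELM costing 30
Best ELM to GRN: ELM–LAR–GRN costing 36
Total via ELM: 30 + 36 = 66 min.

66 min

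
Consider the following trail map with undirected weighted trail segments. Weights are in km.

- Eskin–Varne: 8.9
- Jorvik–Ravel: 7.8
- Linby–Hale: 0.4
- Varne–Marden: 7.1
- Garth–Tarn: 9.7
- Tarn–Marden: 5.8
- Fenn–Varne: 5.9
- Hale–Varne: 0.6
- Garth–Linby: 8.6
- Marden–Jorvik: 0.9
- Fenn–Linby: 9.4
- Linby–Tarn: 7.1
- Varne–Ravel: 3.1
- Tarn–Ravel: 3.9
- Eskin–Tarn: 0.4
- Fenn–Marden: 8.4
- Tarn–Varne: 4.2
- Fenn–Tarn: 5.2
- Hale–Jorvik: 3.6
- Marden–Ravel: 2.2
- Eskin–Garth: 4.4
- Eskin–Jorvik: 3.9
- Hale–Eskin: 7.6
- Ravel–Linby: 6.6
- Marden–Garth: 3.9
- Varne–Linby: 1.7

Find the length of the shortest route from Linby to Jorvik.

Settle nodes by increasing distance from Linby:
Linby: 0
Hale: 0.4  (via Linby)
Varne: 1  (via Hale)
Jorvik: 4  (via Hale)
Shortest route: Linby–Hale–Jorvik = 4 km.

4 km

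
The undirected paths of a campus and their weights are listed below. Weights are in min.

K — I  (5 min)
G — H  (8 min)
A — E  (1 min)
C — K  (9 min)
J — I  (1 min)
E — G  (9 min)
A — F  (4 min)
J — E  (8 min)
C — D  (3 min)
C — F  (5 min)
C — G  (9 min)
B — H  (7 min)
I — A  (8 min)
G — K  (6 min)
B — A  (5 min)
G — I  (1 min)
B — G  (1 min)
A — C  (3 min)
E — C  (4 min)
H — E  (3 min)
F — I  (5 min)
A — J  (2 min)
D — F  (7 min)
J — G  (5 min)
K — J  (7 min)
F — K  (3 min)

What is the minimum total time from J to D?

Enumerating some paths:
J - A - C - D: 2+3+3 = 8
J - A - E - C - D: 2+1+4+3 = 10
The minimum is 8 min via J - A - C - D.

8 min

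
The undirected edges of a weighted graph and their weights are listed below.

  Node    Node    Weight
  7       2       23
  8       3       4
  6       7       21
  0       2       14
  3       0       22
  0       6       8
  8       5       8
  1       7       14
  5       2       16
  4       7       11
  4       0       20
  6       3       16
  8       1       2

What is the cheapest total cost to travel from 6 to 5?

Settle nodes by increasing distance from 6:
6: 0
0: 8  (via 6)
3: 16  (via 6)
8: 20  (via 3)
7: 21  (via 6)
1: 22  (via 8)
2: 22  (via 0)
4: 28  (via 0)
5: 28  (via 8)
Shortest route: 6 → 3 → 8 → 5 = 28.

28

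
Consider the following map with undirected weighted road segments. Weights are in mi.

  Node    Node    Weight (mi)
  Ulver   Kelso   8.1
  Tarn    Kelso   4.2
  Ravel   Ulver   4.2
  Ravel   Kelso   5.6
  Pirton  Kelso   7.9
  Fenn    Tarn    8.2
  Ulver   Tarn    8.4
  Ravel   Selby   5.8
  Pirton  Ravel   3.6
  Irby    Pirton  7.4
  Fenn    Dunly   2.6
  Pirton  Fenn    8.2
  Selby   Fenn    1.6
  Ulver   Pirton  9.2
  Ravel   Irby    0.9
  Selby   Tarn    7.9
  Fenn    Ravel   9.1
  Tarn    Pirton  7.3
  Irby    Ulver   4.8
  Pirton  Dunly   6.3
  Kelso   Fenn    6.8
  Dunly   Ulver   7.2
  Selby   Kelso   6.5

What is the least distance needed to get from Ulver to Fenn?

Settle nodes by increasing distance from Ulver:
Ulver: 0
Ravel: 4.2  (via Ulver)
Irby: 4.8  (via Ulver)
Dunly: 7.2  (via Ulver)
Pirton: 7.8  (via Ravel)
Kelso: 8.1  (via Ulver)
Tarn: 8.4  (via Ulver)
Fenn: 9.8  (via Dunly)
Shortest route: Ulver–Dunly–Fenn = 9.8 mi.

9.8 mi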